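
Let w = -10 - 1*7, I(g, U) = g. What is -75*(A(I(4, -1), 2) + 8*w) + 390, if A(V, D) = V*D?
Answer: 9990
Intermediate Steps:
A(V, D) = D*V
w = -17 (w = -10 - 7 = -17)
-75*(A(I(4, -1), 2) + 8*w) + 390 = -75*(2*4 + 8*(-17)) + 390 = -75*(8 - 136) + 390 = -75*(-128) + 390 = 9600 + 390 = 9990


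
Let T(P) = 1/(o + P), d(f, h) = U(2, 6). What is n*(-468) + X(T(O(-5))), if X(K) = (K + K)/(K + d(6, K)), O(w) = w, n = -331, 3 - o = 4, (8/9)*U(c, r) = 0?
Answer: 154910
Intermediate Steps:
U(c, r) = 0 (U(c, r) = (9/8)*0 = 0)
o = -1 (o = 3 - 1*4 = 3 - 4 = -1)
d(f, h) = 0
T(P) = 1/(-1 + P)
X(K) = 2 (X(K) = (K + K)/(K + 0) = (2*K)/K = 2)
n*(-468) + X(T(O(-5))) = -331*(-468) + 2 = 154908 + 2 = 154910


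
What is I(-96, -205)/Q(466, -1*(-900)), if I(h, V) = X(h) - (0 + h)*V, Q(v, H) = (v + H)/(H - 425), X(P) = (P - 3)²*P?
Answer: -228136800/683 ≈ -3.3402e+5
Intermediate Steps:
X(P) = P*(-3 + P)² (X(P) = (-3 + P)²*P = P*(-3 + P)²)
Q(v, H) = (H + v)/(-425 + H)
I(h, V) = h*(-3 + h)² - V*h (I(h, V) = h*(-3 + h)² - (0 + h)*V = h*(-3 + h)² - h*V = h*(-3 + h)² - V*h)
I(-96, -205)/Q(466, -1*(-900)) = (-96*((-3 - 96)² - 1*(-205)))/(((-1*(-900) + 466)/(-425 - 1*(-900)))) = (-96*((-99)² + 205))/(((900 + 466)/(-425 + 900))) = (-96*(9801 + 205))/((1366/475)) = (-96*10006)/(((1/475)*1366)) = -960576/1366/475 = -960576*475/1366 = -228136800/683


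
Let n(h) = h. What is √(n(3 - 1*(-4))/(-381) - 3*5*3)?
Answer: 16*I*√25527/381 ≈ 6.7096*I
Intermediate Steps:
√(n(3 - 1*(-4))/(-381) - 3*5*3) = √((3 - 1*(-4))/(-381) - 3*5*3) = √((3 + 4)*(-1/381) - 15*3) = √(7*(-1/381) - 45) = √(-7/381 - 45) = √(-17152/381) = 16*I*√25527/381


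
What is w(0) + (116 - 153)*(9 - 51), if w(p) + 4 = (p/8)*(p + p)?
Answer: 1550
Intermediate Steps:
w(p) = -4 + p²/4 (w(p) = -4 + (p/8)*(p + p) = -4 + (p*(⅛))*(2*p) = -4 + (p/8)*(2*p) = -4 + p²/4)
w(0) + (116 - 153)*(9 - 51) = (-4 + (¼)*0²) + (116 - 153)*(9 - 51) = (-4 + (¼)*0) - 37*(-42) = (-4 + 0) + 1554 = -4 + 1554 = 1550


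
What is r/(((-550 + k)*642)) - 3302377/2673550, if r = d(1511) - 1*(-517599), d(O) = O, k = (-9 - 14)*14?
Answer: -809154110537/374179363800 ≈ -2.1625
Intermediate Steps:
k = -322 (k = -23*14 = -322)
r = 519110 (r = 1511 - 1*(-517599) = 1511 + 517599 = 519110)
r/(((-550 + k)*642)) - 3302377/2673550 = 519110/(((-550 - 322)*642)) - 3302377/2673550 = 519110/((-872*642)) - 3302377*1/2673550 = 519110/(-559824) - 3302377/2673550 = 519110*(-1/559824) - 3302377/2673550 = -259555/279912 - 3302377/2673550 = -809154110537/374179363800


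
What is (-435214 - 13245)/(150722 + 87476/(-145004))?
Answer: -16257087209/5463801353 ≈ -2.9754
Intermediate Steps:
(-435214 - 13245)/(150722 + 87476/(-145004)) = -448459/(150722 + 87476*(-1/145004)) = -448459/(150722 - 21869/36251) = -448459/5463801353/36251 = -448459*36251/5463801353 = -16257087209/5463801353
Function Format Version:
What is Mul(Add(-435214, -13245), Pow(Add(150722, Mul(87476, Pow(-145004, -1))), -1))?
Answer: Rational(-16257087209, 5463801353) ≈ -2.9754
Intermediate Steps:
Mul(Add(-435214, -13245), Pow(Add(150722, Mul(87476, Pow(-145004, -1))), -1)) = Mul(-448459, Pow(Add(150722, Mul(87476, Rational(-1, 145004))), -1)) = Mul(-448459, Pow(Add(150722, Rational(-21869, 36251)), -1)) = Mul(-448459, Pow(Rational(5463801353, 36251), -1)) = Mul(-448459, Rational(36251, 5463801353)) = Rational(-16257087209, 5463801353)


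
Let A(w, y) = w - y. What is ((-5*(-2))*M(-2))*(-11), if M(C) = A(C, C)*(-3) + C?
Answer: 220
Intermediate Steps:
M(C) = C (M(C) = (C - C)*(-3) + C = 0*(-3) + C = 0 + C = C)
((-5*(-2))*M(-2))*(-11) = (-5*(-2)*(-2))*(-11) = (10*(-2))*(-11) = -20*(-11) = 220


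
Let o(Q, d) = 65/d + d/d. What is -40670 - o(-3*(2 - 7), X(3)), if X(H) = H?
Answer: -122078/3 ≈ -40693.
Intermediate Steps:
o(Q, d) = 1 + 65/d (o(Q, d) = 65/d + 1 = 1 + 65/d)
-40670 - o(-3*(2 - 7), X(3)) = -40670 - (65 + 3)/3 = -40670 - 68/3 = -122078/3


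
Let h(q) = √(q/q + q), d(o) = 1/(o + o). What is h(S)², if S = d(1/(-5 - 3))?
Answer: -3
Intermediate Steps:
d(o) = 1/(2*o)
S = -4 (S = 1/(2*(1/(-5 - 3))) = 1/(2*(1/(-8))) = 1/(2*(-⅛)) = (½)*(-8) = -4)
h(q) = √(1 + q)
h(S)² = (√(1 - 4))² = (√(-3))² = (I*√3)² = -3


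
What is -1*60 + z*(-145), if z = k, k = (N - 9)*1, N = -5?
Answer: 1970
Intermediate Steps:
k = -14 (k = (-5 - 9)*1 = -14*1 = -14)
z = -14
-1*60 + z*(-145) = -1*60 - 14*(-145) = -60 + 2030 = 1970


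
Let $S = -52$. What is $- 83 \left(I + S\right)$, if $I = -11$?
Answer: $5229$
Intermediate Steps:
$- 83 \left(I + S\right) = - 83 \left(-11 - 52\right) = \left(-83\right) \left(-63\right) = 5229$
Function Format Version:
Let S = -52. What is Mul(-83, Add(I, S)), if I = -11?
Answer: 5229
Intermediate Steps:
Mul(-83, Add(I, S)) = Mul(-83, Add(-11, -52)) = Mul(-83, -63) = 5229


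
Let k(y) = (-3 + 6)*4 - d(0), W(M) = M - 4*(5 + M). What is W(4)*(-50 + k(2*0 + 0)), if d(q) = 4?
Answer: 1344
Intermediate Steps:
W(M) = -20 - 3*M (W(M) = M + (-20 - 4*M) = -20 - 3*M)
k(y) = 8 (k(y) = (-3 + 6)*4 - 1*4 = 3*4 - 4 = 12 - 4 = 8)
W(4)*(-50 + k(2*0 + 0)) = (-20 - 3*4)*(-50 + 8) = (-20 - 12)*(-42) = -32*(-42) = 1344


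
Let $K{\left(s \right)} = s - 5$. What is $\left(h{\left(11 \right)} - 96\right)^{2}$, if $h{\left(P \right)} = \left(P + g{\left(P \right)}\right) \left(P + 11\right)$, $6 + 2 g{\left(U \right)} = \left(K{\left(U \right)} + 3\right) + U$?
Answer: $90000$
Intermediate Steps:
$K{\left(s \right)} = -5 + s$
$g{\left(U \right)} = -4 + U$ ($g{\left(U \right)} = -3 + \frac{\left(\left(-5 + U\right) + 3\right) + U}{2} = -3 + \frac{\left(-2 + U\right) + U}{2} = -3 + \frac{-2 + 2 U}{2} = -3 + \left(-1 + U\right) = -4 + U$)
$h{\left(P \right)} = \left(-4 + 2 P\right) \left(11 + P\right)$ ($h{\left(P \right)} = \left(P + \left(-4 + P\right)\right) \left(P + 11\right) = \left(-4 + 2 P\right) \left(11 + P\right)$)
$\left(h{\left(11 \right)} - 96\right)^{2} = \left(\left(-44 + 2 \cdot 11^{2} + 18 \cdot 11\right) - 96\right)^{2} = \left(\left(-44 + 2 \cdot 121 + 198\right) - 96\right)^{2} = \left(\left(-44 + 242 + 198\right) - 96\right)^{2} = \left(396 - 96\right)^{2} = 300^{2} = 90000$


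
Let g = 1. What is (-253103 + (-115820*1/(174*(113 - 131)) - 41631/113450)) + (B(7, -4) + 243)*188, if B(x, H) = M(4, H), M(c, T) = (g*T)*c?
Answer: -18689262138773/88831350 ≈ -2.1039e+5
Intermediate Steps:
M(c, T) = T*c (M(c, T) = (1*T)*c = T*c)
B(x, H) = 4*H (B(x, H) = H*4 = 4*H)
(-253103 + (-115820*1/(174*(113 - 131)) - 41631/113450)) + (B(7, -4) + 243)*188 = (-253103 + (-115820*1/(174*(113 - 131)) - 41631/113450)) + (4*(-4) + 243)*188 = (-253103 + (-115820/(174*(-18)) - 41631*1/113450)) + (-16 + 243)*188 = (-253103 + (-115820/(-3132) - 41631/113450)) + 227*188 = (-253103 + (-115820*(-1/3132) - 41631/113450)) + 42676 = (-253103 + (28955/783 - 41631/113450)) + 42676 = (-253103 + 3252347677/88831350) + 42676 = -22480228831373/88831350 + 42676 = -18689262138773/88831350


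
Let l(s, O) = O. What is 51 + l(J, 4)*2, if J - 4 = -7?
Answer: 59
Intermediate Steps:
J = -3 (J = 4 - 7 = -3)
51 + l(J, 4)*2 = 51 + 4*2 = 51 + 8 = 59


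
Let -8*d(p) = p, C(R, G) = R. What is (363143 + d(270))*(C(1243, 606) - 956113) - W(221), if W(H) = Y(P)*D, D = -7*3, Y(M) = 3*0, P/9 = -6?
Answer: -693444259095/2 ≈ -3.4672e+11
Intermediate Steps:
P = -54 (P = 9*(-6) = -54)
Y(M) = 0
D = -21 (D = -1*21 = -21)
d(p) = -p/8
W(H) = 0 (W(H) = 0*(-21) = 0)
(363143 + d(270))*(C(1243, 606) - 956113) - W(221) = (363143 - ⅛*270)*(1243 - 956113) - 1*0 = (363143 - 135/4)*(-954870) + 0 = (1452437/4)*(-954870) + 0 = -693444259095/2 + 0 = -693444259095/2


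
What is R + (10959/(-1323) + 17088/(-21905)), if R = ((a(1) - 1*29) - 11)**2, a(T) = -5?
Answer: 19474157852/9660105 ≈ 2015.9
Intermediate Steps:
R = 2025 (R = ((-5 - 1*29) - 11)**2 = ((-5 - 29) - 11)**2 = (-34 - 11)**2 = (-45)**2 = 2025)
R + (10959/(-1323) + 17088/(-21905)) = 2025 + (10959/(-1323) + 17088/(-21905)) = 2025 + (10959*(-1/1323) + 17088*(-1/21905)) = 2025 + (-3653/441 - 17088/21905) = 2025 - 87554773/9660105 = 19474157852/9660105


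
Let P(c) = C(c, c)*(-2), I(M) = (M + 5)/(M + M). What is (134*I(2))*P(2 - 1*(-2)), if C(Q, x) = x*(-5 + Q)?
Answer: 1876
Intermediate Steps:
I(M) = (5 + M)/(2*M) (I(M) = (5 + M)/((2*M)) = (5 + M)*(1/(2*M)) = (5 + M)/(2*M))
P(c) = -2*c*(-5 + c) (P(c) = (c*(-5 + c))*(-2) = -2*c*(-5 + c))
(134*I(2))*P(2 - 1*(-2)) = (134*((1/2)*(5 + 2)/2))*(2*(2 - 1*(-2))*(5 - (2 - 1*(-2)))) = (134*((1/2)*(1/2)*7))*(2*(2 + 2)*(5 - (2 + 2))) = (134*(7/4))*(2*4*(5 - 1*4)) = 469*(2*4*(5 - 4))/2 = 469*(2*4*1)/2 = (469/2)*8 = 1876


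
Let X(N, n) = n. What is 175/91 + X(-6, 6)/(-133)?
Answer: 3247/1729 ≈ 1.8780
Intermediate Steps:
175/91 + X(-6, 6)/(-133) = 175/91 + 6/(-133) = 175*(1/91) + 6*(-1/133) = 25/13 - 6/133 = 3247/1729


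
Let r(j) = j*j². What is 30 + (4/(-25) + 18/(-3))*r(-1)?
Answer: 904/25 ≈ 36.160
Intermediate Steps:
r(j) = j³
30 + (4/(-25) + 18/(-3))*r(-1) = 30 + (4/(-25) + 18/(-3))*(-1)³ = 30 + (4*(-1/25) + 18*(-⅓))*(-1) = 30 + (-4/25 - 6)*(-1) = 30 - 154/25*(-1) = 30 + 154/25 = 904/25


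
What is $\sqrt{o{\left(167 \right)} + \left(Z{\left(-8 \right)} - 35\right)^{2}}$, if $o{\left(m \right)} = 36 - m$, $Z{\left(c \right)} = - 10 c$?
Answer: $\sqrt{1894} \approx 43.52$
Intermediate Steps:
$\sqrt{o{\left(167 \right)} + \left(Z{\left(-8 \right)} - 35\right)^{2}} = \sqrt{\left(36 - 167\right) + \left(\left(-10\right) \left(-8\right) - 35\right)^{2}} = \sqrt{\left(36 - 167\right) + \left(80 - 35\right)^{2}} = \sqrt{-131 + 45^{2}} = \sqrt{-131 + 2025} = \sqrt{1894}$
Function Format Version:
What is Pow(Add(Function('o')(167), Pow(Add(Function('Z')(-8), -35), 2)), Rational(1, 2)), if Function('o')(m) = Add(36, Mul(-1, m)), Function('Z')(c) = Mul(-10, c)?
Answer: Pow(1894, Rational(1, 2)) ≈ 43.520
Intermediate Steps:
Pow(Add(Function('o')(167), Pow(Add(Function('Z')(-8), -35), 2)), Rational(1, 2)) = Pow(Add(Add(36, Mul(-1, 167)), Pow(Add(Mul(-10, -8), -35), 2)), Rational(1, 2)) = Pow(Add(Add(36, -167), Pow(Add(80, -35), 2)), Rational(1, 2)) = Pow(Add(-131, Pow(45, 2)), Rational(1, 2)) = Pow(Add(-131, 2025), Rational(1, 2)) = Pow(1894, Rational(1, 2))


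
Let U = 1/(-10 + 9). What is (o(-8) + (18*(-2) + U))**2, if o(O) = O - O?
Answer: 1369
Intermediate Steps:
o(O) = 0
U = -1 (U = 1/(-1) = -1)
(o(-8) + (18*(-2) + U))**2 = (0 + (18*(-2) - 1))**2 = (0 + (-36 - 1))**2 = (0 - 37)**2 = (-37)**2 = 1369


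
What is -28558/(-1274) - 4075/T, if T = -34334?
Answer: 492850961/21870758 ≈ 22.535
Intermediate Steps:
-28558/(-1274) - 4075/T = -28558/(-1274) - 4075/(-34334) = -28558*(-1/1274) - 4075*(-1/34334) = 14279/637 + 4075/34334 = 492850961/21870758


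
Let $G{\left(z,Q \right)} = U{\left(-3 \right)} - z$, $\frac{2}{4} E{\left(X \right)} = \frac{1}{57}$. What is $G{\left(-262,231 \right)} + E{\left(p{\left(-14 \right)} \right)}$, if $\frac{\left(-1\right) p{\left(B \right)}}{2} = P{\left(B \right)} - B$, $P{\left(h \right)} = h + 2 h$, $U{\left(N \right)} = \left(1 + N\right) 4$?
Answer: $\frac{14480}{57} \approx 254.04$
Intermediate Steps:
$U{\left(N \right)} = 4 + 4 N$
$P{\left(h \right)} = 3 h$
$p{\left(B \right)} = - 4 B$ ($p{\left(B \right)} = - 2 \left(3 B - B\right) = - 2 \cdot 2 B = - 4 B$)
$E{\left(X \right)} = \frac{2}{57}$
$G{\left(z,Q \right)} = -8 - z$ ($G{\left(z,Q \right)} = \left(4 + 4 \left(-3\right)\right) - z = \left(4 - 12\right) - z = -8 - z$)
$G{\left(-262,231 \right)} + E{\left(p{\left(-14 \right)} \right)} = \left(-8 - -262\right) + \frac{2}{57} = \left(-8 + 262\right) + \frac{2}{57} = 254 + \frac{2}{57} = \frac{14480}{57}$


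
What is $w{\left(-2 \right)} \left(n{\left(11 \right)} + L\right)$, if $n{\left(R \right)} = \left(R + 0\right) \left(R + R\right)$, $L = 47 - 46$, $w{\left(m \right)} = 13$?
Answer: $3159$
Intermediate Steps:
$L = 1$
$n{\left(R \right)} = 2 R^{2}$ ($n{\left(R \right)} = R 2 R = 2 R^{2}$)
$w{\left(-2 \right)} \left(n{\left(11 \right)} + L\right) = 13 \left(2 \cdot 11^{2} + 1\right) = 13 \left(2 \cdot 121 + 1\right) = 13 \left(242 + 1\right) = 13 \cdot 243 = 3159$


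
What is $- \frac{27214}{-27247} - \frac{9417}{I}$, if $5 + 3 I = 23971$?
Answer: $- \frac{10685843}{59363782} \approx -0.18001$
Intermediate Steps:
$I = \frac{23966}{3}$ ($I = - \frac{5}{3} + \frac{1}{3} \cdot 23971 = - \frac{5}{3} + \frac{23971}{3} = \frac{23966}{3} \approx 7988.7$)
$- \frac{27214}{-27247} - \frac{9417}{I} = - \frac{27214}{-27247} - \frac{9417}{\frac{23966}{3}} = \left(-27214\right) \left(- \frac{1}{27247}\right) - \frac{28251}{23966} = \frac{2474}{2477} - \frac{28251}{23966} = - \frac{10685843}{59363782}$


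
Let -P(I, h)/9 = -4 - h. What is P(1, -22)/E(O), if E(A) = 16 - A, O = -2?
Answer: -9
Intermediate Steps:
P(I, h) = 36 + 9*h (P(I, h) = -9*(-4 - h) = 36 + 9*h)
P(1, -22)/E(O) = (36 + 9*(-22))/(16 - 1*(-2)) = (36 - 198)/(16 + 2) = -162/18 = -162*1/18 = -9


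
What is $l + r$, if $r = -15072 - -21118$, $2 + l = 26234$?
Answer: $32278$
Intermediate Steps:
$l = 26232$ ($l = -2 + 26234 = 26232$)
$r = 6046$ ($r = -15072 + 21118 = 6046$)
$l + r = 26232 + 6046 = 32278$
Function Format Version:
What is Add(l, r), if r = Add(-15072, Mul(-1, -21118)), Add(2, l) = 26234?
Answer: 32278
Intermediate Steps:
l = 26232 (l = Add(-2, 26234) = 26232)
r = 6046 (r = Add(-15072, 21118) = 6046)
Add(l, r) = Add(26232, 6046) = 32278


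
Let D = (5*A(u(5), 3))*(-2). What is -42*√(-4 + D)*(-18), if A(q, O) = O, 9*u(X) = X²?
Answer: 756*I*√34 ≈ 4408.2*I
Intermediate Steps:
u(X) = X²/9
D = -30 (D = (5*3)*(-2) = 15*(-2) = -30)
-42*√(-4 + D)*(-18) = -42*√(-4 - 30)*(-18) = -42*I*√34*(-18) = 756*I*√34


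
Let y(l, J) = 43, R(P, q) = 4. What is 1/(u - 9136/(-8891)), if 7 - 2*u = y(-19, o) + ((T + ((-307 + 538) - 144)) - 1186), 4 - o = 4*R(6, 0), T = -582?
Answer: 17782/14643967 ≈ 0.0012143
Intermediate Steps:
o = -12 (o = 4 - 4*4 = 4 - 1*16 = 4 - 16 = -12)
u = 1645/2 (u = 7/2 - (43 + ((-582 + ((-307 + 538) - 144)) - 1186))/2 = 7/2 - (43 + ((-582 + (231 - 144)) - 1186))/2 = 7/2 - (43 + ((-582 + 87) - 1186))/2 = 7/2 - (43 + (-495 - 1186))/2 = 7/2 - (43 - 1681)/2 = 7/2 - ½*(-1638) = 7/2 + 819 = 1645/2 ≈ 822.50)
1/(u - 9136/(-8891)) = 1/(1645/2 - 9136/(-8891)) = 1/(1645/2 - 9136*(-1/8891)) = 1/(1645/2 + 9136/8891) = 1/(14643967/17782) = 17782/14643967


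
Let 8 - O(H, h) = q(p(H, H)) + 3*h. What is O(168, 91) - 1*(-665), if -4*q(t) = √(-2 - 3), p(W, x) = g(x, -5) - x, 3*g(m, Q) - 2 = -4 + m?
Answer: 400 + I*√5/4 ≈ 400.0 + 0.55902*I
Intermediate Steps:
g(m, Q) = -⅔ + m/3 (g(m, Q) = ⅔ + (-4 + m)/3 = ⅔ + (-4/3 + m/3) = -⅔ + m/3)
p(W, x) = -⅔ - 2*x/3 (p(W, x) = (-⅔ + x/3) - x = -⅔ - 2*x/3)
q(t) = -I*√5/4 (q(t) = -√(-2 - 3)/4 = -I*√5/4)
O(H, h) = 8 - 3*h + I*√5/4 (O(H, h) = 8 - (-I*√5/4 + 3*h) = 8 - (3*h - I*√5/4) = 8 + (-3*h + I*√5/4) = 8 - 3*h + I*√5/4)
O(168, 91) - 1*(-665) = (8 - 3*91 + I*√5/4) - 1*(-665) = (8 - 273 + I*√5/4) + 665 = (-265 + I*√5/4) + 665 = 400 + I*√5/4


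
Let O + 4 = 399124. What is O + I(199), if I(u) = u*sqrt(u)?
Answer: 399120 + 199*sqrt(199) ≈ 4.0193e+5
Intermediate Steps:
I(u) = u**(3/2)
O = 399120 (O = -4 + 399124 = 399120)
O + I(199) = 399120 + 199**(3/2) = 399120 + 199*sqrt(199)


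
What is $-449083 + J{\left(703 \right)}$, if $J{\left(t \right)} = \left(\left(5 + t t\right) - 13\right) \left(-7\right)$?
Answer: $-3908490$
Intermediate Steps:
$J{\left(t \right)} = 56 - 7 t^{2}$ ($J{\left(t \right)} = \left(\left(5 + t^{2}\right) - 13\right) \left(-7\right) = \left(-8 + t^{2}\right) \left(-7\right) = 56 - 7 t^{2}$)
$-449083 + J{\left(703 \right)} = -449083 + \left(56 - 7 \cdot 703^{2}\right) = -449083 + \left(56 - 3459463\right) = -449083 - 3459407 = -3908490$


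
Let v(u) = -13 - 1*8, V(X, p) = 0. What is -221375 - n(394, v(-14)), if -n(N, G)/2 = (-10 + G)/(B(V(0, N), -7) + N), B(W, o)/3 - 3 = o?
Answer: -42282656/191 ≈ -2.2138e+5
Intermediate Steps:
B(W, o) = 9 + 3*o
v(u) = -21 (v(u) = -13 - 8 = -21)
n(N, G) = -2*(-10 + G)/(-12 + N) (n(N, G) = -2*(-10 + G)/((9 + 3*(-7)) + N) = -2*(-10 + G)/((9 - 21) + N) = -2*(-10 + G)/(-12 + N))
-221375 - n(394, v(-14)) = -221375 - 2*(10 - 1*(-21))/(-12 + 394) = -221375 - 2*(10 + 21)/382 = -221375 - 2*31/382 = -221375 - 1*31/191 = -221375 - 31/191 = -42282656/191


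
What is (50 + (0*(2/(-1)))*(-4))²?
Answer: 2500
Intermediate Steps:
(50 + (0*(2/(-1)))*(-4))² = (50 + (0*(2*(-1)))*(-4))² = (50 + (0*(-2))*(-4))² = (50 + 0*(-4))² = (50 + 0)² = 50² = 2500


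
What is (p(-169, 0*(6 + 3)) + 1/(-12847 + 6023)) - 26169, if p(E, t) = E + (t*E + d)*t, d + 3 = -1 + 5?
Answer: -179730513/6824 ≈ -26338.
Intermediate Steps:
d = 1 (d = -3 + (-1 + 5) = -3 + 4 = 1)
p(E, t) = E + t*(1 + E*t) (p(E, t) = E + (t*E + 1)*t = E + (E*t + 1)*t = E + (1 + E*t)*t = E + t*(1 + E*t))
(p(-169, 0*(6 + 3)) + 1/(-12847 + 6023)) - 26169 = ((-169 + 0*(6 + 3) - 169*(0*(6 + 3))²) + 1/(-12847 + 6023)) - 26169 = ((-169 + 0*9 - 169*(0*9)²) + 1/(-6824)) - 26169 = ((-169 + 0 - 169*0²) - 1/6824) - 26169 = ((-169 + 0 - 169*0) - 1/6824) - 26169 = ((-169 + 0 + 0) - 1/6824) - 26169 = (-169 - 1/6824) - 26169 = -1153257/6824 - 26169 = -179730513/6824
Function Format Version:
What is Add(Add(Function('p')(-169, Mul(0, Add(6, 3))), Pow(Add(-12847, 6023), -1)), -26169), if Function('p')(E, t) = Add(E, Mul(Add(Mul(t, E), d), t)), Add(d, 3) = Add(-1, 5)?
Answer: Rational(-179730513, 6824) ≈ -26338.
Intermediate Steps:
d = 1 (d = Add(-3, Add(-1, 5)) = Add(-3, 4) = 1)
Function('p')(E, t) = Add(E, Mul(t, Add(1, Mul(E, t)))) (Function('p')(E, t) = Add(E, Mul(Add(Mul(t, E), 1), t)) = Add(E, Mul(Add(Mul(E, t), 1), t)) = Add(E, Mul(Add(1, Mul(E, t)), t)) = Add(E, Mul(t, Add(1, Mul(E, t)))))
Add(Add(Function('p')(-169, Mul(0, Add(6, 3))), Pow(Add(-12847, 6023), -1)), -26169) = Add(Add(Add(-169, Mul(0, Add(6, 3)), Mul(-169, Pow(Mul(0, Add(6, 3)), 2))), Pow(Add(-12847, 6023), -1)), -26169) = Add(Add(Add(-169, Mul(0, 9), Mul(-169, Pow(Mul(0, 9), 2))), Pow(-6824, -1)), -26169) = Add(Add(Add(-169, 0, Mul(-169, Pow(0, 2))), Rational(-1, 6824)), -26169) = Add(Add(Add(-169, 0, Mul(-169, 0)), Rational(-1, 6824)), -26169) = Add(Add(Add(-169, 0, 0), Rational(-1, 6824)), -26169) = Add(Add(-169, Rational(-1, 6824)), -26169) = Add(Rational(-1153257, 6824), -26169) = Rational(-179730513, 6824)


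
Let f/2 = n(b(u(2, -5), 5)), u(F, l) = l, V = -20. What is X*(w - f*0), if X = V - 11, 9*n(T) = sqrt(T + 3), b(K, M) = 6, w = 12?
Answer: -372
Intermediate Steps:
n(T) = sqrt(3 + T)/9 (n(T) = sqrt(T + 3)/9 = sqrt(3 + T)/9)
X = -31 (X = -20 - 11 = -31)
f = 2/3 (f = 2*(sqrt(3 + 6)/9) = 2*(sqrt(9)/9) = 2*((1/9)*3) = 2*(1/3) = 2/3 ≈ 0.66667)
X*(w - f*0) = -31*(12 - 1*2/3*0) = -31*(12 - 2/3*0) = -31*(12 + 0) = -31*12 = -372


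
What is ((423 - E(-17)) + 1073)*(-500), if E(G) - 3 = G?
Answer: -755000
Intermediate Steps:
E(G) = 3 + G
((423 - E(-17)) + 1073)*(-500) = ((423 - (3 - 17)) + 1073)*(-500) = ((423 - 1*(-14)) + 1073)*(-500) = ((423 + 14) + 1073)*(-500) = (437 + 1073)*(-500) = 1510*(-500) = -755000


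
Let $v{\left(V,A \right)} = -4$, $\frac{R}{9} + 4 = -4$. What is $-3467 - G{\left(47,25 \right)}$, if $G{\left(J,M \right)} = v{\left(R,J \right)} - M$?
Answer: $-3438$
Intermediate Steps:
$R = -72$ ($R = -36 + 9 \left(-4\right) = -36 - 36 = -72$)
$G{\left(J,M \right)} = -4 - M$
$-3467 - G{\left(47,25 \right)} = -3467 - \left(-4 - 25\right) = -3467 - -29 = -3467 + 29 = -3438$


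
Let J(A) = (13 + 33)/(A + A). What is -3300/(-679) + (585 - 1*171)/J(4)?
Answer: 52188/679 ≈ 76.860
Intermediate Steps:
J(A) = 23/A (J(A) = 46/((2*A)) = 46*(1/(2*A)) = 23/A)
-3300/(-679) + (585 - 1*171)/J(4) = -3300/(-679) + (585 - 1*171)/((23/4)) = -3300*(-1/679) + (585 - 171)/((23*(¼))) = 3300/679 + 414/(23/4) = 3300/679 + 414*(4/23) = 3300/679 + 72 = 52188/679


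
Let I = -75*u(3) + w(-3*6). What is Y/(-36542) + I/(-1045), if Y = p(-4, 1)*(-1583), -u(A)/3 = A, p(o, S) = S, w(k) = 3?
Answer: -2101931/3471490 ≈ -0.60548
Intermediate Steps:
u(A) = -3*A
I = 678 (I = -(-225)*3 + 3 = -75*(-9) + 3 = 675 + 3 = 678)
Y = -1583 (Y = 1*(-1583) = -1583)
Y/(-36542) + I/(-1045) = -1583/(-36542) + 678/(-1045) = -1583*(-1/36542) + 678*(-1/1045) = 1583/36542 - 678/1045 = -2101931/3471490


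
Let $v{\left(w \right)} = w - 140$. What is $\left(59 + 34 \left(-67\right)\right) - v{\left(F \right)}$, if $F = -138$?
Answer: $-1941$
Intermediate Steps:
$v{\left(w \right)} = -140 + w$
$\left(59 + 34 \left(-67\right)\right) - v{\left(F \right)} = \left(59 + 34 \left(-67\right)\right) - \left(-140 - 138\right) = \left(59 - 2278\right) - -278 = -2219 + 278 = -1941$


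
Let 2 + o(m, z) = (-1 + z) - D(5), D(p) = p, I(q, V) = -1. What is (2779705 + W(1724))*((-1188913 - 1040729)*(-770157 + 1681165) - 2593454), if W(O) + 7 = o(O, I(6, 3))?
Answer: -5646171822645204510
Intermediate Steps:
o(m, z) = -8 + z (o(m, z) = -2 + ((-1 + z) - 1*5) = -2 + ((-1 + z) - 5) = -2 + (-6 + z) = -8 + z)
W(O) = -16 (W(O) = -7 + (-8 - 1) = -7 - 9 = -16)
(2779705 + W(1724))*((-1188913 - 1040729)*(-770157 + 1681165) - 2593454) = (2779705 - 16)*((-1188913 - 1040729)*(-770157 + 1681165) - 2593454) = 2779689*(-2229642*911008 - 2593454) = 2779689*(-2031221699136 - 2593454) = 2779689*(-2031224292590) = -5646171822645204510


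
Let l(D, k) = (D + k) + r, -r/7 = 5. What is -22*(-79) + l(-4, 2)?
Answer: 1701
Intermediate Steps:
r = -35 (r = -7*5 = -35)
l(D, k) = -35 + D + k (l(D, k) = (D + k) - 35 = -35 + D + k)
-22*(-79) + l(-4, 2) = -22*(-79) + (-35 - 4 + 2) = 1738 - 37 = 1701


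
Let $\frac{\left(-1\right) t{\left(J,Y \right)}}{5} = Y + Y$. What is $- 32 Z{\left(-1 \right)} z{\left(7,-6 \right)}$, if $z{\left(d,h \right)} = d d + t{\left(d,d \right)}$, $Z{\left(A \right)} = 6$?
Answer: $4032$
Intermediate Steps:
$t{\left(J,Y \right)} = - 10 Y$ ($t{\left(J,Y \right)} = - 5 \left(Y + Y\right) = - 5 \cdot 2 Y = - 10 Y$)
$z{\left(d,h \right)} = d^{2} - 10 d$ ($z{\left(d,h \right)} = d d - 10 d = d^{2} - 10 d$)
$- 32 Z{\left(-1 \right)} z{\left(7,-6 \right)} = \left(-32\right) 6 \cdot 7 \left(-10 + 7\right) = - 192 \cdot 7 \left(-3\right) = \left(-192\right) \left(-21\right) = 4032$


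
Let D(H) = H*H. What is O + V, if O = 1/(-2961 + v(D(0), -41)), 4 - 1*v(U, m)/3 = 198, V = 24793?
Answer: 87841598/3543 ≈ 24793.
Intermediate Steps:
D(H) = H²
v(U, m) = -582 (v(U, m) = 12 - 3*198 = 12 - 594 = -582)
O = -1/3543 (O = 1/(-2961 - 582) = 1/(-3543) = -1/3543 ≈ -0.00028225)
O + V = -1/3543 + 24793 = 87841598/3543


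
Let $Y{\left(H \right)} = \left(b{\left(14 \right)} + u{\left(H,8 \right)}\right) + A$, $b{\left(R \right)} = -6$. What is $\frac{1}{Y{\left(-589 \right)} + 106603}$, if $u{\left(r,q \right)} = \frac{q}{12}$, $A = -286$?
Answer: $\frac{3}{318935} \approx 9.4063 \cdot 10^{-6}$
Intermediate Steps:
$u{\left(r,q \right)} = \frac{q}{12}$ ($u{\left(r,q \right)} = q \frac{1}{12} = \frac{q}{12}$)
$Y{\left(H \right)} = - \frac{874}{3}$ ($Y{\left(H \right)} = \left(-6 + \frac{1}{12} \cdot 8\right) - 286 = \left(-6 + \frac{2}{3}\right) - 286 = - \frac{16}{3} - 286 = - \frac{874}{3}$)
$\frac{1}{Y{\left(-589 \right)} + 106603} = \frac{1}{- \frac{874}{3} + 106603} = \frac{1}{\frac{318935}{3}} = \frac{3}{318935}$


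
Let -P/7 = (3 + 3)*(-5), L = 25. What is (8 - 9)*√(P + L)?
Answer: -√235 ≈ -15.330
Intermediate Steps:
P = 210 (P = -7*(3 + 3)*(-5) = -42*(-5) = -7*(-30) = 210)
(8 - 9)*√(P + L) = (8 - 9)*√(210 + 25) = -√235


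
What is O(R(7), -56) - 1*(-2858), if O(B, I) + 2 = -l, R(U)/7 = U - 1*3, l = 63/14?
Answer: 5703/2 ≈ 2851.5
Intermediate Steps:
l = 9/2 (l = 63*(1/14) = 9/2 ≈ 4.5000)
R(U) = -21 + 7*U (R(U) = 7*(U - 1*3) = 7*(U - 3) = 7*(-3 + U) = -21 + 7*U)
O(B, I) = -13/2 (O(B, I) = -2 - 1*9/2 = -2 - 9/2 = -13/2)
O(R(7), -56) - 1*(-2858) = -13/2 - 1*(-2858) = -13/2 + 2858 = 5703/2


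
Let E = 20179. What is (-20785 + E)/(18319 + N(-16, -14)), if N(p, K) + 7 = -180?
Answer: -101/3022 ≈ -0.033422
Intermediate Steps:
N(p, K) = -187 (N(p, K) = -7 - 180 = -187)
(-20785 + E)/(18319 + N(-16, -14)) = (-20785 + 20179)/(18319 - 187) = -606/18132 = -606*1/18132 = -101/3022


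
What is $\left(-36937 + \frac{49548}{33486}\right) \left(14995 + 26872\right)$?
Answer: $- \frac{8630343598513}{5581} \approx -1.5464 \cdot 10^{9}$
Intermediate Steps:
$\left(-36937 + \frac{49548}{33486}\right) \left(14995 + 26872\right) = \left(-36937 + 49548 \cdot \frac{1}{33486}\right) 41867 = \left(-36937 + \frac{8258}{5581}\right) 41867 = \left(- \frac{206137139}{5581}\right) 41867 = - \frac{8630343598513}{5581}$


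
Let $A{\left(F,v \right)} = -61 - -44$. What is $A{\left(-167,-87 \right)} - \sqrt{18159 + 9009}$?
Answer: $-17 - 4 \sqrt{1698} \approx -181.83$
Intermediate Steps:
$A{\left(F,v \right)} = -17$ ($A{\left(F,v \right)} = -61 + 44 = -17$)
$A{\left(-167,-87 \right)} - \sqrt{18159 + 9009} = -17 - \sqrt{18159 + 9009} = -17 - \sqrt{27168} = -17 - 4 \sqrt{1698}$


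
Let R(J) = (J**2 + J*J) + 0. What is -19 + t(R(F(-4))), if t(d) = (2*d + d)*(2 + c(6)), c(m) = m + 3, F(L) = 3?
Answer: 575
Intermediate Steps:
c(m) = 3 + m
R(J) = 2*J**2 (R(J) = (J**2 + J**2) + 0 = 2*J**2 + 0 = 2*J**2)
t(d) = 33*d (t(d) = (2*d + d)*(2 + (3 + 6)) = (3*d)*(2 + 9) = (3*d)*11 = 33*d)
-19 + t(R(F(-4))) = -19 + 33*(2*3**2) = -19 + 33*(2*9) = -19 + 33*18 = -19 + 594 = 575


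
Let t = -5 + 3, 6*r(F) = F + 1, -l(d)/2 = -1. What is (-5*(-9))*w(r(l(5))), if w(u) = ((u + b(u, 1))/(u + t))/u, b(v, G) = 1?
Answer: -90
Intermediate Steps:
l(d) = 2 (l(d) = -2*(-1) = 2)
r(F) = ⅙ + F/6 (r(F) = (F + 1)/6 = (1 + F)/6 = ⅙ + F/6)
t = -2
w(u) = (1 + u)/(u*(-2 + u)) (w(u) = ((u + 1)/(u - 2))/u = ((1 + u)/(-2 + u))/u = (1 + u)/(u*(-2 + u)))
(-5*(-9))*w(r(l(5))) = (-5*(-9))*((1 + (⅙ + (⅙)*2))/((⅙ + (⅙)*2)*(-2 + (⅙ + (⅙)*2)))) = 45*((1 + (⅙ + ⅓))/((⅙ + ⅓)*(-2 + (⅙ + ⅓)))) = 45*((1 + ½)/((½)*(-2 + ½))) = 45*(2*(3/2)/(-3/2)) = 45*(2*(-⅔)*(3/2)) = 45*(-2) = -90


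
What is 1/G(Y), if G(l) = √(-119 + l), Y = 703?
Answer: √146/292 ≈ 0.041380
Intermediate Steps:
1/G(Y) = 1/(√(-119 + 703)) = 1/(√584) = 1/(2*√146) = √146/292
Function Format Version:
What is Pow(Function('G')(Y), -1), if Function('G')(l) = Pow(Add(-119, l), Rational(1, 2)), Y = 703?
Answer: Mul(Rational(1, 292), Pow(146, Rational(1, 2))) ≈ 0.041380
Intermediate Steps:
Pow(Function('G')(Y), -1) = Pow(Pow(Add(-119, 703), Rational(1, 2)), -1) = Pow(Pow(584, Rational(1, 2)), -1) = Pow(Mul(2, Pow(146, Rational(1, 2))), -1) = Mul(Rational(1, 292), Pow(146, Rational(1, 2)))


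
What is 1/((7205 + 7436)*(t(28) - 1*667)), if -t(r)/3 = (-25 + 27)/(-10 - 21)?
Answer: -31/302644111 ≈ -1.0243e-7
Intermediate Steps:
t(r) = 6/31 (t(r) = -3*(-25 + 27)/(-10 - 21) = -6/(-31) = -6*(-1)/31 = -3*(-2/31) = 6/31)
1/((7205 + 7436)*(t(28) - 1*667)) = 1/((7205 + 7436)*(6/31 - 1*667)) = 1/(14641*(6/31 - 667)) = 1/(14641*(-20671/31)) = (1/14641)*(-31/20671) = -31/302644111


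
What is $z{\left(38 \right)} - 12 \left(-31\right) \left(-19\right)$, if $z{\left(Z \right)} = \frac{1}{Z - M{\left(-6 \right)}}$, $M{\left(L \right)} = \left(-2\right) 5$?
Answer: $- \frac{339263}{48} \approx -7068.0$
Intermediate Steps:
$M{\left(L \right)} = -10$
$z{\left(Z \right)} = \frac{1}{10 + Z}$ ($z{\left(Z \right)} = \frac{1}{Z - -10} = \frac{1}{Z + 10} = \frac{1}{10 + Z}$)
$z{\left(38 \right)} - 12 \left(-31\right) \left(-19\right) = \frac{1}{10 + 38} - 12 \left(-31\right) \left(-19\right) = \frac{1}{48} - \left(-372\right) \left(-19\right) = \frac{1}{48} - 7068 = - \frac{339263}{48}$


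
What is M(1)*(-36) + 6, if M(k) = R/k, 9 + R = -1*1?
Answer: 366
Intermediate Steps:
R = -10 (R = -9 - 1*1 = -9 - 1 = -10)
M(k) = -10/k
M(1)*(-36) + 6 = -10/1*(-36) + 6 = -10*1*(-36) + 6 = -10*(-36) + 6 = 360 + 6 = 366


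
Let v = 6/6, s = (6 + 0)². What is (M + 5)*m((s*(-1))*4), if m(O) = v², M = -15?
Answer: -10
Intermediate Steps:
s = 36 (s = 6² = 36)
v = 1 (v = 6*(⅙) = 1)
m(O) = 1 (m(O) = 1² = 1)
(M + 5)*m((s*(-1))*4) = (-15 + 5)*1 = -10*1 = -10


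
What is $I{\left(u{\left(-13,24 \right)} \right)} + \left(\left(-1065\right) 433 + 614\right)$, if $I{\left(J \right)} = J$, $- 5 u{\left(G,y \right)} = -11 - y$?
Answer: $-460524$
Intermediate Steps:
$u{\left(G,y \right)} = \frac{11}{5} + \frac{y}{5}$ ($u{\left(G,y \right)} = - \frac{-11 - y}{5} = \frac{11}{5} + \frac{y}{5}$)
$I{\left(u{\left(-13,24 \right)} \right)} + \left(\left(-1065\right) 433 + 614\right) = \left(\frac{11}{5} + \frac{1}{5} \cdot 24\right) + \left(\left(-1065\right) 433 + 614\right) = \left(\frac{11}{5} + \frac{24}{5}\right) + \left(-461145 + 614\right) = 7 - 460531 = -460524$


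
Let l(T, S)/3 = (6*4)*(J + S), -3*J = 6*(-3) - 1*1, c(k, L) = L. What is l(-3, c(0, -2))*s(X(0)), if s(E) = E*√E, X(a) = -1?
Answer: -312*I ≈ -312.0*I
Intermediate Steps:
s(E) = E^(3/2)
J = 19/3 (J = -(6*(-3) - 1*1)/3 = -(-18 - 1)/3 = -⅓*(-19) = 19/3 ≈ 6.3333)
l(T, S) = 456 + 72*S (l(T, S) = 3*((6*4)*(19/3 + S)) = 3*(24*(19/3 + S)) = 3*(152 + 24*S) = 456 + 72*S)
l(-3, c(0, -2))*s(X(0)) = (456 + 72*(-2))*(-1)^(3/2) = (456 - 144)*(-I) = 312*(-I) = -312*I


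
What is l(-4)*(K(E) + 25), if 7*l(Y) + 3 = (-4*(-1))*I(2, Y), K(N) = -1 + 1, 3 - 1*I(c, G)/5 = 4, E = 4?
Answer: -575/7 ≈ -82.143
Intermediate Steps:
I(c, G) = -5 (I(c, G) = 15 - 5*4 = 15 - 20 = -5)
K(N) = 0
l(Y) = -23/7 (l(Y) = -3/7 + (-4*(-1)*(-5))/7 = -3/7 + (4*(-5))/7 = -3/7 + (⅐)*(-20) = -3/7 - 20/7 = -23/7)
l(-4)*(K(E) + 25) = -23*(0 + 25)/7 = -23/7*25 = -575/7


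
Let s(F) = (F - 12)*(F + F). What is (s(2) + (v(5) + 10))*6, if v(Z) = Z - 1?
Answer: -156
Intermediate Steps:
s(F) = 2*F*(-12 + F) (s(F) = (-12 + F)*(2*F) = 2*F*(-12 + F))
v(Z) = -1 + Z
(s(2) + (v(5) + 10))*6 = (2*2*(-12 + 2) + ((-1 + 5) + 10))*6 = (2*2*(-10) + (4 + 10))*6 = (-40 + 14)*6 = -26*6 = -156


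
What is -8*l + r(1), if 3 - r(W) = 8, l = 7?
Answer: -61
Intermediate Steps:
r(W) = -5 (r(W) = 3 - 1*8 = 3 - 8 = -5)
-8*l + r(1) = -8*7 - 5 = -56 - 5 = -61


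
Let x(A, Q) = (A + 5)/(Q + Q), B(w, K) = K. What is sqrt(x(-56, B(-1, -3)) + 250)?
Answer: sqrt(1034)/2 ≈ 16.078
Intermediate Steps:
x(A, Q) = (5 + A)/(2*Q) (x(A, Q) = (5 + A)/((2*Q)) = (5 + A)*(1/(2*Q)) = (5 + A)/(2*Q))
sqrt(x(-56, B(-1, -3)) + 250) = sqrt((1/2)*(5 - 56)/(-3) + 250) = sqrt((1/2)*(-1/3)*(-51) + 250) = sqrt(17/2 + 250) = sqrt(517/2) = sqrt(1034)/2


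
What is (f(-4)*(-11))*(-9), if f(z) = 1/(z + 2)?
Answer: -99/2 ≈ -49.500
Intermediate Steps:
f(z) = 1/(2 + z)
(f(-4)*(-11))*(-9) = (-11/(2 - 4))*(-9) = (-11/(-2))*(-9) = -½*(-11)*(-9) = (11/2)*(-9) = -99/2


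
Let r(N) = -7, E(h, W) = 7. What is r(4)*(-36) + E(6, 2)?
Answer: 259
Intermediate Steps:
r(4)*(-36) + E(6, 2) = -7*(-36) + 7 = 252 + 7 = 259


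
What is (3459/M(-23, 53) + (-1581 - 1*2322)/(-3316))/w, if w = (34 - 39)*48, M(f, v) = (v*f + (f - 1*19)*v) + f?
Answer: -17213/22999776 ≈ -0.00074840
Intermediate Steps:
M(f, v) = f + f*v + v*(-19 + f) (M(f, v) = (f*v + (f - 19)*v) + f = (f*v + (-19 + f)*v) + f = (f*v + v*(-19 + f)) + f = f + f*v + v*(-19 + f))
w = -240 (w = -5*48 = -240)
(3459/M(-23, 53) + (-1581 - 1*2322)/(-3316))/w = (3459/(-23 - 19*53 + 2*(-23)*53) + (-1581 - 1*2322)/(-3316))/(-240) = (3459/(-23 - 1007 - 2438) + (-1581 - 2322)*(-1/3316))*(-1/240) = (3459/(-3468) - 3903*(-1/3316))*(-1/240) = (3459*(-1/3468) + 3903/3316)*(-1/240) = (-1153/1156 + 3903/3316)*(-1/240) = (86065/479162)*(-1/240) = -17213/22999776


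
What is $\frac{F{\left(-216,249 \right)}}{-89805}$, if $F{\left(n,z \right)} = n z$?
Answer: $\frac{17928}{29935} \approx 0.5989$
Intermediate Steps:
$\frac{F{\left(-216,249 \right)}}{-89805} = \frac{\left(-216\right) 249}{-89805} = \left(-53784\right) \left(- \frac{1}{89805}\right) = \frac{17928}{29935}$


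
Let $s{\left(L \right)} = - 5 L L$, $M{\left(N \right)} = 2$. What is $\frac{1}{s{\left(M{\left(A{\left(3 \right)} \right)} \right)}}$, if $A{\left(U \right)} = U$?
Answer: $- \frac{1}{20} \approx -0.05$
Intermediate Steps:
$s{\left(L \right)} = - 5 L^{2}$
$\frac{1}{s{\left(M{\left(A{\left(3 \right)} \right)} \right)}} = \frac{1}{\left(-5\right) 2^{2}} = \frac{1}{\left(-5\right) 4} = \frac{1}{-20} = - \frac{1}{20}$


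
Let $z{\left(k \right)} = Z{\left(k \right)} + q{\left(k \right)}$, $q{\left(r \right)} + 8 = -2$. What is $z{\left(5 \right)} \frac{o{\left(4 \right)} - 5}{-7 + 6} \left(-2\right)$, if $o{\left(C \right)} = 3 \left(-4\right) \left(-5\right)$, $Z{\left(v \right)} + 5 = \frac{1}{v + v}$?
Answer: $-1639$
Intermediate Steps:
$Z{\left(v \right)} = -5 + \frac{1}{2 v}$ ($Z{\left(v \right)} = -5 + \frac{1}{v + v} = -5 + \frac{1}{2 v}$)
$q{\left(r \right)} = -10$ ($q{\left(r \right)} = -8 - 2 = -10$)
$o{\left(C \right)} = 60$ ($o{\left(C \right)} = \left(-12\right) \left(-5\right) = 60$)
$z{\left(k \right)} = -15 + \frac{1}{2 k}$ ($z{\left(k \right)} = \left(-5 + \frac{1}{2 k}\right) - 10 = -15 + \frac{1}{2 k}$)
$z{\left(5 \right)} \frac{o{\left(4 \right)} - 5}{-7 + 6} \left(-2\right) = \left(-15 + \frac{1}{2 \cdot 5}\right) \frac{60 - 5}{-7 + 6} \left(-2\right) = \left(-15 + \frac{1}{2} \cdot \frac{1}{5}\right) \frac{55}{-1} \left(-2\right) = \left(-15 + \frac{1}{10}\right) 55 \left(-1\right) \left(-2\right) = \left(- \frac{149}{10}\right) \left(-55\right) \left(-2\right) = \frac{1639}{2} \left(-2\right) = -1639$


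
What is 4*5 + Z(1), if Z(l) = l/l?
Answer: 21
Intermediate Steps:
Z(l) = 1
4*5 + Z(1) = 4*5 + 1 = 20 + 1 = 21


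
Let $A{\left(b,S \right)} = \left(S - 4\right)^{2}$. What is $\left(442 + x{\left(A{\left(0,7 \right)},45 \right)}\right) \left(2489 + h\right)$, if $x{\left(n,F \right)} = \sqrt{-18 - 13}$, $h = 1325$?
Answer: $1685788 + 3814 i \sqrt{31} \approx 1.6858 \cdot 10^{6} + 21235.0 i$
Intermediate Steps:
$A{\left(b,S \right)} = \left(-4 + S\right)^{2}$
$x{\left(n,F \right)} = i \sqrt{31}$ ($x{\left(n,F \right)} = \sqrt{-31} = i \sqrt{31}$)
$\left(442 + x{\left(A{\left(0,7 \right)},45 \right)}\right) \left(2489 + h\right) = \left(442 + i \sqrt{31}\right) \left(2489 + 1325\right) = \left(442 + i \sqrt{31}\right) 3814 = 1685788 + 3814 i \sqrt{31}$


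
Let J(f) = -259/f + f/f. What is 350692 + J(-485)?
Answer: 170086364/485 ≈ 3.5069e+5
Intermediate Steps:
J(f) = 1 - 259/f (J(f) = -259/f + 1 = 1 - 259/f)
350692 + J(-485) = 350692 + (-259 - 485)/(-485) = 350692 - 1/485*(-744) = 350692 + 744/485 = 170086364/485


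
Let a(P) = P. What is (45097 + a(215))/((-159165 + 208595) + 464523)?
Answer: 45312/513953 ≈ 0.088164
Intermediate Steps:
(45097 + a(215))/((-159165 + 208595) + 464523) = (45097 + 215)/((-159165 + 208595) + 464523) = 45312/(49430 + 464523) = 45312/513953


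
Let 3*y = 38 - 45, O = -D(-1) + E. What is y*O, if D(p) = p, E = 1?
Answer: -14/3 ≈ -4.6667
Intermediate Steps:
O = 2 (O = -1*(-1) + 1 = 1 + 1 = 2)
y = -7/3 (y = (38 - 45)/3 = (⅓)*(-7) = -7/3 ≈ -2.3333)
y*O = -7/3*2 = -14/3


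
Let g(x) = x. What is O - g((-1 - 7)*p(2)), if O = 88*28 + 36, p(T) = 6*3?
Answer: 2644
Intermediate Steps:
p(T) = 18
O = 2500 (O = 2464 + 36 = 2500)
O - g((-1 - 7)*p(2)) = 2500 - (-1 - 7)*18 = 2500 - (-8)*18 = 2500 - 1*(-144) = 2500 + 144 = 2644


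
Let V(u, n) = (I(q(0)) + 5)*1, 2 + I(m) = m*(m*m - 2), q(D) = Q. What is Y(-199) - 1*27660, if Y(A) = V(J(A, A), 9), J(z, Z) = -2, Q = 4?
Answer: -27601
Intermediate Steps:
q(D) = 4
I(m) = -2 + m*(-2 + m²) (I(m) = -2 + m*(m*m - 2) = -2 + m*(m² - 2) = -2 + m*(-2 + m²))
V(u, n) = 59 (V(u, n) = ((-2 + 4³ - 2*4) + 5)*1 = ((-2 + 64 - 8) + 5)*1 = (54 + 5)*1 = 59*1 = 59)
Y(A) = 59
Y(-199) - 1*27660 = 59 - 1*27660 = 59 - 27660 = -27601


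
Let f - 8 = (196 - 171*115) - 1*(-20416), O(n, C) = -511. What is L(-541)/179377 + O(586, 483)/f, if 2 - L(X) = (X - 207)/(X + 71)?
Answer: -4308079073/8051336645 ≈ -0.53508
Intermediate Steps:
L(X) = 2 - (-207 + X)/(71 + X) (L(X) = 2 - (X - 207)/(X + 71) = 2 - (-207 + X)/(71 + X))
f = 955 (f = 8 + ((196 - 171*115) - 1*(-20416)) = 8 + ((196 - 19665) + 20416) = 8 + (-19469 + 20416) = 8 + 947 = 955)
L(-541)/179377 + O(586, 483)/f = ((349 - 541)/(71 - 541))/179377 - 511/955 = (-192/(-470))*(1/179377) - 511*1/955 = -1/470*(-192)*(1/179377) - 511/955 = (96/235)*(1/179377) - 511/955 = 96/42153595 - 511/955 = -4308079073/8051336645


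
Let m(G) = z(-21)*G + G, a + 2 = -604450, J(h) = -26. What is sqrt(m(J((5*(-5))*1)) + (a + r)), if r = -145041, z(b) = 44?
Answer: 3*I*sqrt(83407) ≈ 866.41*I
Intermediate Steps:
a = -604452 (a = -2 - 604450 = -604452)
m(G) = 45*G (m(G) = 44*G + G = 45*G)
sqrt(m(J((5*(-5))*1)) + (a + r)) = sqrt(45*(-26) + (-604452 - 145041)) = sqrt(-1170 - 749493) = sqrt(-750663) = 3*I*sqrt(83407)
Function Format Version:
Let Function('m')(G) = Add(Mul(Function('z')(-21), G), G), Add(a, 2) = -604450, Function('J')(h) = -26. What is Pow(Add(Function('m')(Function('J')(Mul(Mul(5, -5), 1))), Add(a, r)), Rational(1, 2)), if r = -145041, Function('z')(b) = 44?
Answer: Mul(3, I, Pow(83407, Rational(1, 2))) ≈ Mul(866.41, I)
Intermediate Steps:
a = -604452 (a = Add(-2, -604450) = -604452)
Function('m')(G) = Mul(45, G) (Function('m')(G) = Add(Mul(44, G), G) = Mul(45, G))
Pow(Add(Function('m')(Function('J')(Mul(Mul(5, -5), 1))), Add(a, r)), Rational(1, 2)) = Pow(Add(Mul(45, -26), Add(-604452, -145041)), Rational(1, 2)) = Pow(Add(-1170, -749493), Rational(1, 2)) = Pow(-750663, Rational(1, 2)) = Mul(3, I, Pow(83407, Rational(1, 2)))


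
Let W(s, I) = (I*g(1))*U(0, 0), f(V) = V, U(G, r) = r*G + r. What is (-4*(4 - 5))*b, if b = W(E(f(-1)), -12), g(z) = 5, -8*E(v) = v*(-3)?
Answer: 0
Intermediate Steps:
U(G, r) = r + G*r (U(G, r) = G*r + r = r + G*r)
E(v) = 3*v/8 (E(v) = -v*(-3)/8 = -(-3)*v/8 = 3*v/8)
W(s, I) = 0 (W(s, I) = (I*5)*(0*(1 + 0)) = (5*I)*(0*1) = (5*I)*0 = 0)
b = 0
(-4*(4 - 5))*b = -4*(4 - 5)*0 = -4*(-1)*0 = 4*0 = 0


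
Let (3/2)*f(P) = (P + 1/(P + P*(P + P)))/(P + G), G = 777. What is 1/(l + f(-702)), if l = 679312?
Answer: 110801925/75268385871589 ≈ 1.4721e-6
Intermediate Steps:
f(P) = 2*(P + 1/(P + 2*P²))/(3*(777 + P)) (f(P) = 2*((P + 1/(P + P*(P + P)))/(P + 777))/3 = 2*((P + 1/(P + P*(2*P)))/(777 + P))/3 = 2*((P + 1/(P + 2*P²))/(777 + P))/3 = 2*(P + 1/(P + 2*P²))/(3*(777 + P)))
1/(l + f(-702)) = 1/(679312 + (⅔)*(1 + (-702)² + 2*(-702)³)/(-702*(777 + 2*(-702)² + 1555*(-702)))) = 1/(679312 + (⅔)*(-1/702)*(1 + 492804 + 2*(-345948408))/(777 + 2*492804 - 1091610)) = 1/(679312 + (⅔)*(-1/702)*(1 + 492804 - 691896816)/(777 + 985608 - 1091610)) = 1/(679312 + (⅔)*(-1/702)*(-691404011)/(-105225)) = 1/(679312 + (⅔)*(-1/702)*(-1/105225)*(-691404011)) = 1/(679312 - 691404011/110801925) = 1/(75268385871589/110801925) = 110801925/75268385871589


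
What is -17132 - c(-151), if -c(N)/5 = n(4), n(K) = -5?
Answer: -17157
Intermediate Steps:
c(N) = 25 (c(N) = -5*(-5) = 25)
-17132 - c(-151) = -17132 - 1*25 = -17132 - 25 = -17157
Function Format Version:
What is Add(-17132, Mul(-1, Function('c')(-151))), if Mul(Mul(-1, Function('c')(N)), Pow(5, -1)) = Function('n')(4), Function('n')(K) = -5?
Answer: -17157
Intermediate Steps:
Function('c')(N) = 25 (Function('c')(N) = Mul(-5, -5) = 25)
Add(-17132, Mul(-1, Function('c')(-151))) = Add(-17132, Mul(-1, 25)) = Add(-17132, -25) = -17157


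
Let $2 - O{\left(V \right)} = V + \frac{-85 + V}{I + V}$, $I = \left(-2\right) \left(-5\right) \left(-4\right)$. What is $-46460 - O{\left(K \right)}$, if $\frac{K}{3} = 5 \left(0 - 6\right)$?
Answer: $- \frac{1210317}{26} \approx -46551.0$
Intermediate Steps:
$I = -40$ ($I = 10 \left(-4\right) = -40$)
$K = -90$ ($K = 3 \cdot 5 \left(0 - 6\right) = 3 \cdot 5 \left(-6\right) = 3 \left(-30\right) = -90$)
$O{\left(V \right)} = 2 - V - \frac{-85 + V}{-40 + V}$ ($O{\left(V \right)} = 2 - \left(V + \frac{-85 + V}{-40 + V}\right) = 2 - V - \frac{-85 + V}{-40 + V}$)
$-46460 - O{\left(K \right)} = -46460 - \frac{5 - \left(-90\right)^{2} + 41 \left(-90\right)}{-40 - 90} = -46460 - \frac{5 - 8100 - 3690}{-130} = -46460 - - \frac{5 - 8100 - 3690}{130} = -46460 - \left(- \frac{1}{130}\right) \left(-11785\right) = -46460 - \frac{2357}{26} = - \frac{1210317}{26}$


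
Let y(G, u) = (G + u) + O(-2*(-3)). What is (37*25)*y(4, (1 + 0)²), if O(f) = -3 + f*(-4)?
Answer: -20350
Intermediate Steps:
O(f) = -3 - 4*f
y(G, u) = -27 + G + u (y(G, u) = (G + u) + (-3 - (-8)*(-3)) = (G + u) + (-3 - 4*6) = (G + u) + (-3 - 24) = (G + u) - 27 = -27 + G + u)
(37*25)*y(4, (1 + 0)²) = (37*25)*(-27 + 4 + (1 + 0)²) = 925*(-27 + 4 + 1²) = 925*(-27 + 4 + 1) = 925*(-22) = -20350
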